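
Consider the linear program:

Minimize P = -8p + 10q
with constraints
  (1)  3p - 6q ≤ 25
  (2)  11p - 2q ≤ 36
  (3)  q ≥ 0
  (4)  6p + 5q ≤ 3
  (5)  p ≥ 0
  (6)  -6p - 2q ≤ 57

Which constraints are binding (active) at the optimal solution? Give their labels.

Extreme points and P = -8p + 10q:
  (1/2, 0) → P = -4
  (0, 0) → P = 0
  (0, 3/5) → P = 6

The minimum is at (1/2, 0). Substituting into each constraint, equality holds for (3) and (4); the remaining constraints have slack.

(3) and (4)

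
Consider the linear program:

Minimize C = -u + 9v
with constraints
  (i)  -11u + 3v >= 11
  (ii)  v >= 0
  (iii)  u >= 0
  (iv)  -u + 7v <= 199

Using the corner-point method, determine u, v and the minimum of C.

u = 0, v = 11/3, minimum C = 33

Feasible corners and C = -u + 9v:
  (0, 11/3) → C = 33
  (260/37, 1089/37) → C = 9541/37
  (0, 199/7) → C = 1791/7

The binding constraints are -11u + 3v = 11 and u = 0.
Solving simultaneously gives u = 0, v = 11/3.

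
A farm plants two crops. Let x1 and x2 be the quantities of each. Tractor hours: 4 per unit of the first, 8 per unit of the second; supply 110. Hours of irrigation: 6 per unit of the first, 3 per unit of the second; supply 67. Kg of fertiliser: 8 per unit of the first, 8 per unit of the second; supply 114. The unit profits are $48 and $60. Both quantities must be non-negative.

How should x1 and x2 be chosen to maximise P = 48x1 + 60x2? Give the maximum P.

Extreme points and P = 48x1 + 60x2:
  (0, 0) → P = 0
  (0, 55/4) → P = 825
  (67/6, 0) → P = 536
  (1, 53/4) → P = 843
  (97/12, 37/6) → P = 758

At the optimal vertex, 4x1 + 8x2 = 110 and 8x1 + 8x2 = 114.
Solving simultaneously gives x1 = 1, x2 = 53/4.

x1 = 1, x2 = 53/4, maximum P = 843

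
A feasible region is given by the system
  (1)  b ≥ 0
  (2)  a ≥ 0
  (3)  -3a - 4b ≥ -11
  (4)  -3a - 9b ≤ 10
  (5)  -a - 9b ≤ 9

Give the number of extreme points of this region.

The feasible vertices (each the meet of two boundaries and inside every other half-plane) are:
  (0, 0)
  (11/3, 0)
  (0, 11/4)

3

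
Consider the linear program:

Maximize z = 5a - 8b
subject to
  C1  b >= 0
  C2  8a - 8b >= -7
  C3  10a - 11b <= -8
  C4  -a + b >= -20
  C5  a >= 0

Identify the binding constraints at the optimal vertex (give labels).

Corner points and z = 5a - 8b:
  (0, 7/8) → z = -7
  (228, 208) → z = -524
  (0, 8/11) → z = -64/11
The feasible region is unbounded (it extends along (1, 1)), but z strictly decreases along every unbounded feasible direction, so there is no improving ray and the maximum is attained at a vertex.

The maximum is at (0, 8/11). Substituting into each constraint, equality holds for C3 and C5; the remaining constraints have slack.

C3 and C5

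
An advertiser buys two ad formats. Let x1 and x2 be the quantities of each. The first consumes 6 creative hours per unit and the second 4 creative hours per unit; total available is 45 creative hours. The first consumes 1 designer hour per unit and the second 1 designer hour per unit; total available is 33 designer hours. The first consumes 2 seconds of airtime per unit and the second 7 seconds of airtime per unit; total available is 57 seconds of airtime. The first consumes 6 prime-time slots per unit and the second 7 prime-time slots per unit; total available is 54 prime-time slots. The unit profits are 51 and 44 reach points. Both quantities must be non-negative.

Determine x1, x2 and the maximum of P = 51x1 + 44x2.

x1 = 11/2, x2 = 3, maximum P = 825/2

Corner points and P = 51x1 + 44x2:
  (0, 0) → P = 0
  (0, 54/7) → P = 2376/7
  (15/2, 0) → P = 765/2
  (11/2, 3) → P = 825/2

The optimum lies where 6x1 + 4x2 = 45 and 6x1 + 7x2 = 54.
Solving simultaneously gives x1 = 11/2, x2 = 3.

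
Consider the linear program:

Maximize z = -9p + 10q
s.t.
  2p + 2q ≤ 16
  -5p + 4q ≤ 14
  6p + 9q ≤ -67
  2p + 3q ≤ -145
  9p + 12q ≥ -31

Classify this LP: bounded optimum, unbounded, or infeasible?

infeasible

The boundaries 2p + 2q = 16 and 2p + 3q = -145 meet at (169, -161), but that point violates 9p + 12q ≥ -31. Every candidate vertex is excluded by some other constraint, so the feasible region is empty.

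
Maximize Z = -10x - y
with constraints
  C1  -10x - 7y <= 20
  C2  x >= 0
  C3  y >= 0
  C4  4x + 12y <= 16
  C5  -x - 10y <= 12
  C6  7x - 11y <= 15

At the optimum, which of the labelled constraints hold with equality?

Corner points and Z = -10x - y:
  (0, 0) → Z = 0
  (0, 4/3) → Z = -4/3
  (15/7, 0) → Z = -150/7
  (89/32, 13/32) → Z = -903/32

The maximum is at (0, 0). Substituting into each constraint, equality holds for C2 and C3; the remaining constraints have slack.

C2 and C3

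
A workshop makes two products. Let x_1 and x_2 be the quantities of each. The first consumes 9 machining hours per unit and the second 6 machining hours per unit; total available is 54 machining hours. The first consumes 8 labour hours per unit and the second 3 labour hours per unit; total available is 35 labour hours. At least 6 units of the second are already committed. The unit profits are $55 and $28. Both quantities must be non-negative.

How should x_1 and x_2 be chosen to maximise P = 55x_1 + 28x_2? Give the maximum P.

x_1 = 2, x_2 = 6, maximum P = 278

Feasible corners and P = 55x_1 + 28x_2:
  (0, 9) → P = 252
  (0, 6) → P = 168
  (2, 6) → P = 278

The binding constraints are 9x_1 + 6x_2 = 54 and x_2 = 6.
Solving simultaneously gives x_1 = 2, x_2 = 6.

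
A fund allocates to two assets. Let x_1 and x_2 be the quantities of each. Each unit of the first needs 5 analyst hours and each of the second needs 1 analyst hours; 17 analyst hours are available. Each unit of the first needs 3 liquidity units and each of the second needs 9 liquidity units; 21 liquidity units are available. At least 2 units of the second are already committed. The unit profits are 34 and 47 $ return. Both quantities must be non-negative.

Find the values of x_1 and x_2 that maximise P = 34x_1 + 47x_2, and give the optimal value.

Vertices and P = 34x_1 + 47x_2:
  (0, 7/3) → P = 329/3
  (0, 2) → P = 94
  (1, 2) → P = 128

At the optimal vertex, 3x_1 + 9x_2 = 21 and x_2 = 2.
Solving simultaneously gives x_1 = 1, x_2 = 2.

x_1 = 1, x_2 = 2, maximum P = 128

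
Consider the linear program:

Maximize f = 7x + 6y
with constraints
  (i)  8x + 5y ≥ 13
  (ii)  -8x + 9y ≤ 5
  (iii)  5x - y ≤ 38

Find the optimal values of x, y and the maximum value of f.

x = 347/37, y = 329/37, maximum f = 119

The optimum lies where -8x + 9y = 5 and 5x - y = 38.
Solving simultaneously gives x = 347/37, y = 329/37.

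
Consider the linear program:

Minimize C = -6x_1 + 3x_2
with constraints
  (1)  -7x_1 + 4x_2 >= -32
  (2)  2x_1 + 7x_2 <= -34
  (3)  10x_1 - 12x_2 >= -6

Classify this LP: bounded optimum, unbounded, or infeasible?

bounded optimum

Corner points and C = -6x_1 + 3x_2:
  (88/57, -302/57) → C = -478/19
  (-225/47, -164/47) → C = 858/47
The feasible region has finitely many vertices and no improving ray; the minimum is -478/19 at (88/57, -302/57).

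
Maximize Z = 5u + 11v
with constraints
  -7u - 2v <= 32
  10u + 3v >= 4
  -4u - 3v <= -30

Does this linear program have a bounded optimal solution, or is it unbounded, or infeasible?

unbounded

From the feasible point (-104, 348), moving in the direction (-2, 7) keeps every constraint satisfied while Z increases without bound.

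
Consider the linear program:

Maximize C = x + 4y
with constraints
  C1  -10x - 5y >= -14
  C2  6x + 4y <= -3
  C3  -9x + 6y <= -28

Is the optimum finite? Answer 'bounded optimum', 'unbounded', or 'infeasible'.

bounded optimum

Vertices and C = x + 4y:
  (71/10, -57/5) → C = -77/2
  (47/36, -65/24) → C = -343/36
The feasible region has finitely many vertices and no improving ray; the maximum is -343/36 at (47/36, -65/24).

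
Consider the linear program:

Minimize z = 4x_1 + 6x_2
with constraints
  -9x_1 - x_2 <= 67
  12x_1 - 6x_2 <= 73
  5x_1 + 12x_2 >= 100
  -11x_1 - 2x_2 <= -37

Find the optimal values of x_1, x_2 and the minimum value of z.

x_1 = 2, x_2 = 15/2, minimum z = 53

The feasible region is unbounded (it extends along (1, 2), (-1, 9)), but z strictly increases along every unbounded feasible direction, so there is no improving ray and the minimum is attained at a vertex.

The binding constraints are 5x_1 + 12x_2 = 100 and -11x_1 - 2x_2 = -37.
Solving simultaneously gives x_1 = 2, x_2 = 15/2.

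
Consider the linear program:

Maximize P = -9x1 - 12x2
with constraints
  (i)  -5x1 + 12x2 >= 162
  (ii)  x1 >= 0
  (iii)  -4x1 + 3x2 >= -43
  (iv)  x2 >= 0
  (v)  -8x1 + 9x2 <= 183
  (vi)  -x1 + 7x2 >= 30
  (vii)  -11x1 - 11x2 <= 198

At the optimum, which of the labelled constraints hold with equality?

(i) and (ii)

Extreme points and P = -9x1 - 12x2:
  (0, 27/2) → P = -162
  (334/11, 863/33) → P = -6458/11
  (0, 61/3) → P = -244
  (78, 269/3) → P = -1778

The maximum is at (0, 27/2). Substituting into each constraint, equality holds for (i) and (ii); the remaining constraints have slack.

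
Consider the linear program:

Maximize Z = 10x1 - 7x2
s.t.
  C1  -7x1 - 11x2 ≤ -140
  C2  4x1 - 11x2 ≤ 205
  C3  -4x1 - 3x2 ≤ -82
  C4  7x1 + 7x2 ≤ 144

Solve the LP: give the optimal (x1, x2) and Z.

x1 = 151/7, x2 = -1, maximum Z = 1559/7

Feasible corners and Z = 10x1 - 7x2:
  (482/23, -14/23) → Z = 4918/23
  (151/7, -1) → Z = 1559/7
  (142/7, 2/7) → Z = 1406/7

The binding constraints are -7x1 - 11x2 = -140 and 7x1 + 7x2 = 144.
Solving simultaneously gives x1 = 151/7, x2 = -1.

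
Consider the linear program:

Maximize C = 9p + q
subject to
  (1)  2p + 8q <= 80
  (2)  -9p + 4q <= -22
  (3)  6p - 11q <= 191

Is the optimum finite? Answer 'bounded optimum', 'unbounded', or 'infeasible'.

Extreme points and C = 9p + q:
  (31/5, 169/20) → C = 257/4
  (172/5, 7/5) → C = 311
  (-174/25, -529/25) → C = -419/5
The feasible region has finitely many vertices and no improving ray; the maximum is 311 at (172/5, 7/5).

bounded optimum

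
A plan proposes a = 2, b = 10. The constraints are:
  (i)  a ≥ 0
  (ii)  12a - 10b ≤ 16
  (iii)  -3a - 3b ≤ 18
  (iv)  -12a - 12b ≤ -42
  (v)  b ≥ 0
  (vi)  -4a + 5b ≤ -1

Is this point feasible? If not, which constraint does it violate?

Constraint (vi): -4a + 5b = 42, which is not ≤ -1. All other constraints are satisfied.

not feasible — violates (vi)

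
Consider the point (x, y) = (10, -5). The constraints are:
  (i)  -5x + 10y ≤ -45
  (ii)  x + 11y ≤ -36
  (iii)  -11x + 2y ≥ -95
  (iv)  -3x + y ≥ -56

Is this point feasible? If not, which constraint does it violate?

Constraint (iii): -11x + 2y = -120, which is not ≥ -95. All other constraints are satisfied.

not feasible — violates (iii)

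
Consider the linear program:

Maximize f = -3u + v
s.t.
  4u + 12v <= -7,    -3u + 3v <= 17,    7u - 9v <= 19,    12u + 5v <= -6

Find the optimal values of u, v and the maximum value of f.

Feasible corners and f = -3u + v:
  (-75/16, 47/48) → f = 361/24
  (-37/124, -15/31) → f = 51/124
  (-35, -88/3) → f = 227/3
  (41/143, -270/143) → f = -393/143

The optimum lies where -3u + 3v = 17 and 7u - 9v = 19.
Solving simultaneously gives u = -35, v = -88/3.

u = -35, v = -88/3, maximum f = 227/3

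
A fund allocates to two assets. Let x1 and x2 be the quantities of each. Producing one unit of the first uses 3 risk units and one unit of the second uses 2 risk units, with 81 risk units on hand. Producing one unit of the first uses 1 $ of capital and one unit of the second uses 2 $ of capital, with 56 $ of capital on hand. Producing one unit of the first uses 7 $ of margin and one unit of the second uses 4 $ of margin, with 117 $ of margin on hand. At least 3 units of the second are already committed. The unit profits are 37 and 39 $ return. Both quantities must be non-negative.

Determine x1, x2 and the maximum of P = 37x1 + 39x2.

Corner points and P = 37x1 + 39x2:
  (0, 28) → P = 1092
  (0, 3) → P = 117
  (1, 55/2) → P = 2219/2
  (15, 3) → P = 672

The optimum lies where x1 + 2x2 = 56 and 7x1 + 4x2 = 117.
Solving simultaneously gives x1 = 1, x2 = 55/2.

x1 = 1, x2 = 55/2, maximum P = 2219/2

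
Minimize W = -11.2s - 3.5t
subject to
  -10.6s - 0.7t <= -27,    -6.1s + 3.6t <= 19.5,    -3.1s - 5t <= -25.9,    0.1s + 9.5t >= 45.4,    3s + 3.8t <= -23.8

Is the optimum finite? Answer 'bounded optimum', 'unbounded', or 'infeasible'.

The boundaries -10.6s - 0.7t = -27 and -6.1s + 3.6t = 19.5 meet at (8355/4243, 37140/4243), but that point violates 3s + 3.8t ≤ -23.8. Every candidate vertex is excluded by some other constraint, so the feasible region is empty.

infeasible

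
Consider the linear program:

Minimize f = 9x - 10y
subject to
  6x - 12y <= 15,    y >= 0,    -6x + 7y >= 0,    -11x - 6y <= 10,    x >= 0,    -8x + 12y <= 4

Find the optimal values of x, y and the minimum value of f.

x = 0, y = 1/3, minimum f = -10/3

Corner points and f = 9x - 10y:
  (0, 0) → f = 0
  (7/4, 3/2) → f = 3/4
  (0, 1/3) → f = -10/3

The binding constraints are x = 0 and -8x + 12y = 4.
Solving simultaneously gives x = 0, y = 1/3.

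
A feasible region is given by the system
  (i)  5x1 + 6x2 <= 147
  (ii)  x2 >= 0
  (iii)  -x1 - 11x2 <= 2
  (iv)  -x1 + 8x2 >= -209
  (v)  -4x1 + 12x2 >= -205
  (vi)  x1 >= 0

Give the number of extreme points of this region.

3

Pairwise boundary intersections that survive every other constraint:
  (147/5, 0)
  (0, 49/2)
  (0, 0)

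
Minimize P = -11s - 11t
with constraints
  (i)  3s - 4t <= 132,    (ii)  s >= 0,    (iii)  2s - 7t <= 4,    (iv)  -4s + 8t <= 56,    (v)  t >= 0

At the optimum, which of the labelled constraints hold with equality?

(i) and (iv)

Feasible corners and P = -11s - 11t:
  (908/13, 252/13) → P = -12760/13
  (160, 87) → P = -2717
  (0, 7) → P = -77
  (0, 0) → P = 0
  (2, 0) → P = -22

The minimum is at (160, 87). Substituting into each constraint, equality holds for (i) and (iv); the remaining constraints have slack.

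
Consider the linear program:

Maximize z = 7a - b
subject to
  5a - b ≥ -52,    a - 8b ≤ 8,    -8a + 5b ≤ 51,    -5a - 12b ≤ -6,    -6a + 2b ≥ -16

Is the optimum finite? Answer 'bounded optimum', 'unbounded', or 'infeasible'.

Corner points and z = 7a - b:
  (-582/121, 303/121) → z = -4377/121
  (13, 31) → z = 60
  (102/41, -22/41) → z = 736/41
The feasible region has finitely many vertices and no improving ray; the maximum is 60 at (13, 31).

bounded optimum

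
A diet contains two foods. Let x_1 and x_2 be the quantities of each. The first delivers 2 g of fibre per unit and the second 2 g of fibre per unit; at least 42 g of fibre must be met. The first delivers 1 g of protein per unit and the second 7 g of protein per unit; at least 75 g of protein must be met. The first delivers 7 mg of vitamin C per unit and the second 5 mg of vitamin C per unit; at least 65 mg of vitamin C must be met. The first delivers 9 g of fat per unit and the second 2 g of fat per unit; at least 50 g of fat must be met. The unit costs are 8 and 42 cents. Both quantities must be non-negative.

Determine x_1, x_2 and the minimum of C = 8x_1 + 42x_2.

Vertices and C = 8x_1 + 42x_2:
  (0, 25) → C = 1050
  (75, 0) → C = 600
  (12, 9) → C = 474
  (8/7, 139/7) → C = 5902/7
The feasible region is unbounded (it extends along (0, 1), (1, 0)), but C strictly increases along every unbounded feasible direction, so there is no improving ray and the minimum is attained at a vertex.

At the optimal vertex, 2x_1 + 2x_2 = 42 and x_1 + 7x_2 = 75.
Solving simultaneously gives x_1 = 12, x_2 = 9.

x_1 = 12, x_2 = 9, minimum C = 474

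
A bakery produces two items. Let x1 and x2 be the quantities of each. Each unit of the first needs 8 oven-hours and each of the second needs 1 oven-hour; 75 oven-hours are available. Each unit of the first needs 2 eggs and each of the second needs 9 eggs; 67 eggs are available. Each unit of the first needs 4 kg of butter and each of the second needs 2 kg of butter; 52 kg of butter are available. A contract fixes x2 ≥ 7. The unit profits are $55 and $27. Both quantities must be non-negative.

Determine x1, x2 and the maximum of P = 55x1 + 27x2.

Feasible corners and P = 55x1 + 27x2:
  (0, 67/9) → P = 201
  (0, 7) → P = 189
  (2, 7) → P = 299

The binding constraints are 2x1 + 9x2 = 67 and x2 = 7.
Solving simultaneously gives x1 = 2, x2 = 7.

x1 = 2, x2 = 7, maximum P = 299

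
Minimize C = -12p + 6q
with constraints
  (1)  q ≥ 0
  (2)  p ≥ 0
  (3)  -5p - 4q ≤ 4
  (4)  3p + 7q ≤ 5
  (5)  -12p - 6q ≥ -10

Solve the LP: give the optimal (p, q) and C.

Corner points and C = -12p + 6q:
  (0, 0) → C = 0
  (5/6, 0) → C = -10
  (0, 5/7) → C = 30/7
  (20/33, 5/11) → C = -50/11

The binding constraints are q = 0 and -12p - 6q = -10.
Solving simultaneously gives p = 5/6, q = 0.

p = 5/6, q = 0, minimum C = -10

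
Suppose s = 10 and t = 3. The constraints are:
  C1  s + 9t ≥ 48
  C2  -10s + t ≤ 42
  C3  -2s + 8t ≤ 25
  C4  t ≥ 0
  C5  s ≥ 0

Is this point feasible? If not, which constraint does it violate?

not feasible — violates C1

Constraint C1: s + 9t = 37, which is not ≥ 48. All other constraints are satisfied.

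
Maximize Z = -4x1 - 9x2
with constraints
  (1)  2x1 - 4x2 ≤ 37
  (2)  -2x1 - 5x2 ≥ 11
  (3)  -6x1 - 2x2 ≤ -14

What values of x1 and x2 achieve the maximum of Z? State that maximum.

x1 = 65/14, x2 = -97/14, maximum Z = 613/14

Extreme points and Z = -4x1 - 9x2:
  (47/6, -16/3) → Z = 50/3
  (65/14, -97/14) → Z = 613/14
  (46/13, -47/13) → Z = 239/13

The binding constraints are 2x1 - 4x2 = 37 and -6x1 - 2x2 = -14.
Solving simultaneously gives x1 = 65/14, x2 = -97/14.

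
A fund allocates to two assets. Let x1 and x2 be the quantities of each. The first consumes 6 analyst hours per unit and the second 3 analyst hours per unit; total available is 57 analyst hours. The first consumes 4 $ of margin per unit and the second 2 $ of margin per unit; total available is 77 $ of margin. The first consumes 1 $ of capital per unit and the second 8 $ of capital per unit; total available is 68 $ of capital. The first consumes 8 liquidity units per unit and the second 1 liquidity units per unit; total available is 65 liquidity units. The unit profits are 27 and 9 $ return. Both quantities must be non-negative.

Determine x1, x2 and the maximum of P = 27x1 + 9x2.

Extreme points and P = 27x1 + 9x2:
  (0, 0) → P = 0
  (0, 17/2) → P = 153/2
  (65/8, 0) → P = 1755/8
  (28/5, 39/5) → P = 1107/5
  (23/3, 11/3) → P = 240

The optimum lies where 6x1 + 3x2 = 57 and 8x1 + x2 = 65.
Solving simultaneously gives x1 = 23/3, x2 = 11/3.

x1 = 23/3, x2 = 11/3, maximum P = 240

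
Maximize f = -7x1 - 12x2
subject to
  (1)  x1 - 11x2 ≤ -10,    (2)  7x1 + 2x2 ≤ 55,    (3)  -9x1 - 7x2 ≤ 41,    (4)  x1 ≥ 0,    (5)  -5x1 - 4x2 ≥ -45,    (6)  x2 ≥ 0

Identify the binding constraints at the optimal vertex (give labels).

Feasible corners and f = -7x1 - 12x2:
  (585/79, 125/79) → f = -5595/79
  (0, 10/11) → f = -120/11
  (65/9, 20/9) → f = -695/9
  (0, 45/4) → f = -135

The maximum is at (0, 10/11). Substituting into each constraint, equality holds for (1) and (4); the remaining constraints have slack.

(1) and (4)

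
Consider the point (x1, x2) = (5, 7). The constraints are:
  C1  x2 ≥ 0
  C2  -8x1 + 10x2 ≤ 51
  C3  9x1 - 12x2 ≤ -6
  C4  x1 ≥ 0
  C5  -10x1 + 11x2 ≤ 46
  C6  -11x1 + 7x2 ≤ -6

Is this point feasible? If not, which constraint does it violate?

C1: 7 ≥ 0 ✓
C2: 30 ≤ 51 ✓
C3: -39 ≤ -6 ✓
C4: 5 ≥ 0 ✓
C5: 27 ≤ 46 ✓
C6: -6 ≤ -6 ✓

feasible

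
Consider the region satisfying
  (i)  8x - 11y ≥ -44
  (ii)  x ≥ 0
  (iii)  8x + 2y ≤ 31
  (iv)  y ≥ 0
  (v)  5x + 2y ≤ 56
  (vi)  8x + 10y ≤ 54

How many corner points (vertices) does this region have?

Pairwise boundary intersections that survive every other constraint:
  (0, 4)
  (11/12, 14/3)
  (0, 0)
  (31/8, 0)
  (101/32, 23/8)

5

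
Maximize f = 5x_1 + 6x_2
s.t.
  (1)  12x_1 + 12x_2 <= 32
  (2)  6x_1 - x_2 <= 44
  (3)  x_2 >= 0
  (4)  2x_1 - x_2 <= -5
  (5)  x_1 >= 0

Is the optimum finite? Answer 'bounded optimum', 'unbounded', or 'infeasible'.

infeasible

The boundaries 12x_1 + 12x_2 = 32 and x_2 = 0 meet at (8/3, 0), but that point violates 2x_1 - x_2 ≤ -5. Every candidate vertex is excluded by some other constraint, so the feasible region is empty.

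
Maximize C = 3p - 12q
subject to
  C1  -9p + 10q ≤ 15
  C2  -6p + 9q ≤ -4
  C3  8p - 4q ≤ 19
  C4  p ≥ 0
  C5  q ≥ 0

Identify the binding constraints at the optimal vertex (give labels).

Extreme points and C = 3p - 12q:
  (155/48, 41/24) → C = -173/16
  (2/3, 0) → C = 2
  (19/8, 0) → C = 57/8

The maximum is at (19/8, 0). Substituting into each constraint, equality holds for C3 and C5; the remaining constraints have slack.

C3 and C5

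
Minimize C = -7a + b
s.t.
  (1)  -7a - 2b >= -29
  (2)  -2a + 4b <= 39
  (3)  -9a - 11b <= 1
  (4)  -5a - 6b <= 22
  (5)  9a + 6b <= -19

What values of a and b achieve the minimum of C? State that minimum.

Vertices and C = -7a + b:
  (-433/58, 349/58) → C = 1690/29
  (-155/24, 313/48) → C = 2483/48
  (-203/45, 18/5) → C = 1583/45

The binding constraints are -9a - 11b = 1 and 9a + 6b = -19.
Solving simultaneously gives a = -203/45, b = 18/5.

a = -203/45, b = 18/5, minimum C = 1583/45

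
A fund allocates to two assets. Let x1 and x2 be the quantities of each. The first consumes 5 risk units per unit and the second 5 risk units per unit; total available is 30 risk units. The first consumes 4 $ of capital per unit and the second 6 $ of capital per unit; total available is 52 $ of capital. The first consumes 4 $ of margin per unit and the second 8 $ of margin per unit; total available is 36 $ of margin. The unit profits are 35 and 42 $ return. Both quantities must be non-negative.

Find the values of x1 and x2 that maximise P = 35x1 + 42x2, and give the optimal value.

Vertices and P = 35x1 + 42x2:
  (0, 0) → P = 0
  (0, 9/2) → P = 189
  (6, 0) → P = 210
  (3, 3) → P = 231

The optimum lies where 5x1 + 5x2 = 30 and 4x1 + 8x2 = 36.
Solving simultaneously gives x1 = 3, x2 = 3.

x1 = 3, x2 = 3, maximum P = 231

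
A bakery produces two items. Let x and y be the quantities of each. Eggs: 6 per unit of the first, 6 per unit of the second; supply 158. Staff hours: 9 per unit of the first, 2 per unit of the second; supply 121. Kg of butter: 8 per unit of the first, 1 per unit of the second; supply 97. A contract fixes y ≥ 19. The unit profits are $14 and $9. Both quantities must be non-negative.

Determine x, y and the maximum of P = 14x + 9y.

Corner points and P = 14x + 9y:
  (0, 79/3) → P = 237
  (0, 19) → P = 171
  (22/3, 19) → P = 821/3

The binding constraints are 6x + 6y = 158 and y = 19.
Solving simultaneously gives x = 22/3, y = 19.

x = 22/3, y = 19, maximum P = 821/3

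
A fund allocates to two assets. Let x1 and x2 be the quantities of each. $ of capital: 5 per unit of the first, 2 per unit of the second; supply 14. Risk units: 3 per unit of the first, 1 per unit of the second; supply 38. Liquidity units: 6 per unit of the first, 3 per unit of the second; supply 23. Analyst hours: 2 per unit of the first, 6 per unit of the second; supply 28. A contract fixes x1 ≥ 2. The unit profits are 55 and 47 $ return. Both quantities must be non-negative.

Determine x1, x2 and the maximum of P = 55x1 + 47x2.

x1 = 2, x2 = 2, maximum P = 204

Extreme points and P = 55x1 + 47x2:
  (14/5, 0) → P = 154
  (2, 0) → P = 110
  (2, 2) → P = 204

At the optimal vertex, 5x1 + 2x2 = 14 and x1 = 2.
Solving simultaneously gives x1 = 2, x2 = 2.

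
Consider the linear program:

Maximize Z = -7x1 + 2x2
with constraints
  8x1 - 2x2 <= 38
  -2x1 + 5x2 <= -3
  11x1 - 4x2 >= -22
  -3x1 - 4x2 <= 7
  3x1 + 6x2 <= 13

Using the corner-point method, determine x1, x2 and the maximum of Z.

x1 = -1, x2 = -1, maximum Z = 5

Feasible corners and Z = -7x1 + 2x2:
  (69/19, -85/19) → Z = -653/19
  (127/27, -5/27) → Z = -899/27
  (-1, -1) → Z = 5
  (83/27, 17/27) → Z = -547/27

At the optimal vertex, -2x1 + 5x2 = -3 and -3x1 - 4x2 = 7.
Solving simultaneously gives x1 = -1, x2 = -1.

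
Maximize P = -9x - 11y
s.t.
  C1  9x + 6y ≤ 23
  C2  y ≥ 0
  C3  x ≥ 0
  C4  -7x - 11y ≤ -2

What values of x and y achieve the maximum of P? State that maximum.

Extreme points and P = -9x - 11y:
  (23/9, 0) → P = -23
  (0, 23/6) → P = -253/6
  (2/7, 0) → P = -18/7
  (0, 2/11) → P = -2

The binding constraints are x = 0 and -7x - 11y = -2.
Solving simultaneously gives x = 0, y = 2/11.

x = 0, y = 2/11, maximum P = -2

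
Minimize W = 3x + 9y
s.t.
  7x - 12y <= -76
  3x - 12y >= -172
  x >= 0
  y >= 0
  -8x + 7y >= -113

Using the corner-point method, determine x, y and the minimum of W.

x = 0, y = 19/3, minimum W = 57

Corner points and W = 3x + 9y:
  (24, 61/3) → W = 255
  (0, 19/3) → W = 57
  (0, 43/3) → W = 129

The binding constraints are 7x - 12y = -76 and x = 0.
Solving simultaneously gives x = 0, y = 19/3.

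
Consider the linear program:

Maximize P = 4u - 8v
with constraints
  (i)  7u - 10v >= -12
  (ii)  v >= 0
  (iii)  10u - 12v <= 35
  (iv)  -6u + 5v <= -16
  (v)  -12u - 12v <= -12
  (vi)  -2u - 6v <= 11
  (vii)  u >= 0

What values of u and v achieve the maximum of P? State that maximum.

u = 7/2, v = 0, maximum P = 14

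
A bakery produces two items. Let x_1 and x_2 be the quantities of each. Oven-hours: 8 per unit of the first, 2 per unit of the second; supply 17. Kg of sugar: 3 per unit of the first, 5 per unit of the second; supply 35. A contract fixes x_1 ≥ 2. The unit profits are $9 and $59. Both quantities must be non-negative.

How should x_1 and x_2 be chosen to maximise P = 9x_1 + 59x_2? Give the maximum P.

x_1 = 2, x_2 = 1/2, maximum P = 95/2

Feasible corners and P = 9x_1 + 59x_2:
  (17/8, 0) → P = 153/8
  (2, 0) → P = 18
  (2, 1/2) → P = 95/2

At the optimal vertex, 8x_1 + 2x_2 = 17 and x_1 = 2.
Solving simultaneously gives x_1 = 2, x_2 = 1/2.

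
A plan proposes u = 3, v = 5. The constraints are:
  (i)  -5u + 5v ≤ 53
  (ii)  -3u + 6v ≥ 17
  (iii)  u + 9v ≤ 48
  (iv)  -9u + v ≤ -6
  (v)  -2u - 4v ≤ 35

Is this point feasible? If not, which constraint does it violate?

(i): 10 ≤ 53 ✓
(ii): 21 ≥ 17 ✓
(iii): 48 ≤ 48 ✓
(iv): -22 ≤ -6 ✓
(v): -26 ≤ 35 ✓

feasible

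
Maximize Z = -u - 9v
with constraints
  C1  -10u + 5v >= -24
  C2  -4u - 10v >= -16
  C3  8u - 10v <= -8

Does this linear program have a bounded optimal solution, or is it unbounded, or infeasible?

unbounded

From the feasible point (2/3, 4/3), moving in the direction (-10, -8) keeps every constraint satisfied while Z increases without bound.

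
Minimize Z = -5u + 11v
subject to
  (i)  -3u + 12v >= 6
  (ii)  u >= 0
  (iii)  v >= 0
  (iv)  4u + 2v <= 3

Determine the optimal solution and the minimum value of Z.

Extreme points and Z = -5u + 11v:
  (0, 1/2) → Z = 11/2
  (4/9, 11/18) → Z = 9/2
  (0, 3/2) → Z = 33/2

The optimum lies where -3u + 12v = 6 and 4u + 2v = 3.
Solving simultaneously gives u = 4/9, v = 11/18.

u = 4/9, v = 11/18, minimum Z = 9/2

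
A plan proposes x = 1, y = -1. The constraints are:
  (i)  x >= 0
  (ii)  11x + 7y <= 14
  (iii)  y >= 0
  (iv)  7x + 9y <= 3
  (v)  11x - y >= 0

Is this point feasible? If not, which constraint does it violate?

Constraint (iii): y = -1, which is not ≥ 0. All other constraints are satisfied.

not feasible — violates (iii)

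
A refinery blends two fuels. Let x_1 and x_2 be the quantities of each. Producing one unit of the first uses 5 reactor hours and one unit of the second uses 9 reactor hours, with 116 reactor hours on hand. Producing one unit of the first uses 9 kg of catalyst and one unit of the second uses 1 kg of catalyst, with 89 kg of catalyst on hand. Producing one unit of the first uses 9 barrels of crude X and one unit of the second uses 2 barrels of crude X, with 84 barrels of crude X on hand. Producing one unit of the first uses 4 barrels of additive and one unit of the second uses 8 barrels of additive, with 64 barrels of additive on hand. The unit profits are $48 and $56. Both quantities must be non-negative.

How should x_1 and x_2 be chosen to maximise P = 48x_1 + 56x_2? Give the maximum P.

x_1 = 17/2, x_2 = 15/4, maximum P = 618

Vertices and P = 48x_1 + 56x_2:
  (0, 0) → P = 0
  (0, 8) → P = 448
  (28/3, 0) → P = 448
  (17/2, 15/4) → P = 618

At the optimal vertex, 9x_1 + 2x_2 = 84 and 4x_1 + 8x_2 = 64.
Solving simultaneously gives x_1 = 17/2, x_2 = 15/4.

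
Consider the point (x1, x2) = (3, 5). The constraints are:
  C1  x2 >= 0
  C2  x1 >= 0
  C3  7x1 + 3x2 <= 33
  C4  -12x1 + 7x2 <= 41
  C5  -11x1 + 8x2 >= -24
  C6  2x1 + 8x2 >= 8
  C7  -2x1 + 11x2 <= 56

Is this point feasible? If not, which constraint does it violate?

not feasible — violates C3

Constraint C3: 7x1 + 3x2 = 36, which is not ≤ 33. All other constraints are satisfied.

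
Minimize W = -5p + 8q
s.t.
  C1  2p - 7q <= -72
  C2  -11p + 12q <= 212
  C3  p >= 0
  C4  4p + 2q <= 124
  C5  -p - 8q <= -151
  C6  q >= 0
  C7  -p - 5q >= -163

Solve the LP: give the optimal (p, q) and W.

p = 181/8, q = 67/4, minimum W = 167/8

Extreme points and W = -5p + 8q:
  (181/8, 67/4) → W = 167/8
  (481/23, 374/23) → W = 587/23
  (29/25, 1873/100) → W = 3601/25
  (896/67, 2005/67) → W = 11560/67
  (49/3, 88/3) → W = 153

The optimum lies where 2p - 7q = -72 and 4p + 2q = 124.
Solving simultaneously gives p = 181/8, q = 67/4.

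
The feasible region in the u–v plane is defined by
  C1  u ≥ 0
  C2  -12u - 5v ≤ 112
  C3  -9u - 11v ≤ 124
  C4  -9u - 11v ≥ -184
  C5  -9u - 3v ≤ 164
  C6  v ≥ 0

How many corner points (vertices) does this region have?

3

Of the 14 pairwise boundary intersections, those satisfying every inequality are:
  (0, 184/11)
  (0, 0)
  (184/9, 0)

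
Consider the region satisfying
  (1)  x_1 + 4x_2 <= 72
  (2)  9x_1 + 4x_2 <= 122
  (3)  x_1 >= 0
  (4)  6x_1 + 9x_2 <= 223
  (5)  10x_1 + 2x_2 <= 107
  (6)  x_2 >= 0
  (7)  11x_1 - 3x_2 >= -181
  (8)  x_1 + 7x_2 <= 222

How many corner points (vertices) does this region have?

5

Pairwise boundary intersections that survive every other constraint:
  (25/4, 263/16)
  (0, 18)
  (92/11, 257/22)
  (0, 0)
  (107/10, 0)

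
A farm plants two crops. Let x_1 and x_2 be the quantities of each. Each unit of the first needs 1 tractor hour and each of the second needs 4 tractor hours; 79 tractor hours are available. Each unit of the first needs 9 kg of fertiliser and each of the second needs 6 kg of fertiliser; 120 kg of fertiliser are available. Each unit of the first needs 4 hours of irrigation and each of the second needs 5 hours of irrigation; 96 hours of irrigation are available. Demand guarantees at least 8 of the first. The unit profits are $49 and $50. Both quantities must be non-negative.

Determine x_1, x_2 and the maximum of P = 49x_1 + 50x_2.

Extreme points and P = 49x_1 + 50x_2:
  (40/3, 0) → P = 1960/3
  (8, 0) → P = 392
  (8, 8) → P = 792

At the optimal vertex, 9x_1 + 6x_2 = 120 and x_1 = 8.
Solving simultaneously gives x_1 = 8, x_2 = 8.

x_1 = 8, x_2 = 8, maximum P = 792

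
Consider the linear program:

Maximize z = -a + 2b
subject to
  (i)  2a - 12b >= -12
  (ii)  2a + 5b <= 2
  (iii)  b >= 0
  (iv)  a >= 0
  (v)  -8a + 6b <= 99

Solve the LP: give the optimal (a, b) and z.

a = 0, b = 2/5, maximum z = 4/5

Extreme points and z = -a + 2b:
  (1, 0) → z = -1
  (0, 2/5) → z = 4/5
  (0, 0) → z = 0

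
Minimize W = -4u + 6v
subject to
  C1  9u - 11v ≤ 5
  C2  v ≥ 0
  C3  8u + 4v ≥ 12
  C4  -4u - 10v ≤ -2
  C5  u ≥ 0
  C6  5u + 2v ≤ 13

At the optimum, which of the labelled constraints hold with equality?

C1 and C3

Extreme points and W = -4u + 6v:
  (38/31, 17/31) → W = -50/31
  (153/73, 92/73) → W = -60/73
  (0, 3) → W = 18
  (0, 13/2) → W = 39

The minimum is at (38/31, 17/31). Substituting into each constraint, equality holds for C1 and C3; the remaining constraints have slack.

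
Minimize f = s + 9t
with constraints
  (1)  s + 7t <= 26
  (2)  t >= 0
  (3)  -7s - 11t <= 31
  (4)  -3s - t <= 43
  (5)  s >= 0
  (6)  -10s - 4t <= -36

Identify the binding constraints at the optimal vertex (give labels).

Feasible corners and f = s + 9t:
  (26, 0) → f = 26
  (74/33, 112/33) → f = 1082/33
  (18/5, 0) → f = 18/5

The minimum is at (18/5, 0). Substituting into each constraint, equality holds for (2) and (6); the remaining constraints have slack.

(2) and (6)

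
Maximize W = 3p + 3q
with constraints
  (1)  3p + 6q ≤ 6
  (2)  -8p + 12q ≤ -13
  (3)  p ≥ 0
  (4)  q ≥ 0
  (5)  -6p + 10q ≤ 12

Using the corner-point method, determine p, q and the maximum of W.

The binding constraints are 3p + 6q = 6 and q = 0.
Solving simultaneously gives p = 2, q = 0.

p = 2, q = 0, maximum W = 6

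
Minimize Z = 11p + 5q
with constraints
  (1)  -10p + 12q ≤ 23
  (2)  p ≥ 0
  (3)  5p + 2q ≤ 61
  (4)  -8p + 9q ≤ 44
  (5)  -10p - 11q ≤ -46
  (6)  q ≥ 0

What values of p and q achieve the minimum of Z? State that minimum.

p = 13/10, q = 3, minimum Z = 293/10

Feasible corners and Z = 11p + 5q:
  (343/40, 145/16) → Z = 11171/80
  (13/10, 3) → Z = 293/10
  (61/5, 0) → Z = 671/5
  (23/5, 0) → Z = 253/5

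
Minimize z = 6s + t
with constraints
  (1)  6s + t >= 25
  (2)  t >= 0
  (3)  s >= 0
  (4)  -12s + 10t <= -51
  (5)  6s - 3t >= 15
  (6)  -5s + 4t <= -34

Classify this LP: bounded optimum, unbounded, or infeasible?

bounded optimum

Extreme points and z = 6s + t:
  (34/5, 0) → z = 204/5
  (68, 153/2) → z = 969/2
The feasible region has finitely many vertices and no improving ray; the minimum is 204/5 at (34/5, 0).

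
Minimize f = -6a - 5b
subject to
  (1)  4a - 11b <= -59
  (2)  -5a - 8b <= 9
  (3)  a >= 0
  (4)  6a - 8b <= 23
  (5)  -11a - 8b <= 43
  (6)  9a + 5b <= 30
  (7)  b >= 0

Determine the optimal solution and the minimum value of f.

Vertices and f = -6a - 5b:
  (0, 59/11) → f = -295/11
  (5/17, 93/17) → f = -495/17
  (0, 6) → f = -30

a = 0, b = 6, minimum f = -30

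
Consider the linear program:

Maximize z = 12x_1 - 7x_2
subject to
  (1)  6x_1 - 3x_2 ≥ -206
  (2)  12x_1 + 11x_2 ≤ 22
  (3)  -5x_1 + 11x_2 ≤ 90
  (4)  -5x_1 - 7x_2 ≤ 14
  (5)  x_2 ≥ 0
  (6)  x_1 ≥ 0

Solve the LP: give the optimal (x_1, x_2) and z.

x_1 = 11/6, x_2 = 0, maximum z = 22

Corner points and z = 12x_1 - 7x_2:
  (11/6, 0) → z = 22
  (0, 2) → z = -14
  (0, 0) → z = 0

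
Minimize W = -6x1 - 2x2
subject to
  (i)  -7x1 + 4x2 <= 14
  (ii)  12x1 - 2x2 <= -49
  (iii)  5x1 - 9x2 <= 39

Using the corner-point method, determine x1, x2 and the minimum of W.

x1 = -84/17, x2 = -175/34, minimum W = 679/17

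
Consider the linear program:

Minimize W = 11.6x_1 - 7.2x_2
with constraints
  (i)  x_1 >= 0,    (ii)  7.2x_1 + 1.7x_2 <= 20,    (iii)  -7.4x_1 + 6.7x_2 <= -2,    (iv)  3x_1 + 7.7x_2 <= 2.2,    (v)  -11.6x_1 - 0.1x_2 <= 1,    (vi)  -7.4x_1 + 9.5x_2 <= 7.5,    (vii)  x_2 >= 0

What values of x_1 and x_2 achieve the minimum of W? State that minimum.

x_1 = 10/37, x_2 = 0, minimum W = 116/37

Corner points and W = 11.6x_1 - 7.2x_2:
  (1507/3854, 257/1927) → W = 733/205
  (10/37, 0) → W = 116/37
  (11/15, 0) → W = 638/75

The binding constraints are -7.4x_1 + 6.7x_2 = -2 and x_2 = 0.
Solving simultaneously gives x_1 = 10/37, x_2 = 0.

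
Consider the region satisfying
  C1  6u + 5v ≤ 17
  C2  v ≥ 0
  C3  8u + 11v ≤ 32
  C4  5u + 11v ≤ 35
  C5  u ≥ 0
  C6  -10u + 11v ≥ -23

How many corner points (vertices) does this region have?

5

Of the 15 pairwise boundary intersections, those satisfying every inequality are:
  (27/26, 28/13)
  (151/58, 8/29)
  (0, 0)
  (23/10, 0)
  (0, 32/11)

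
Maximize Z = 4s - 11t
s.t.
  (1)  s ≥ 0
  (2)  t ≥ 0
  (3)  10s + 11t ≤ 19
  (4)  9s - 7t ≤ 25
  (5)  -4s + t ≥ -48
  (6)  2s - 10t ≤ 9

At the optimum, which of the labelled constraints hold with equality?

Vertices and Z = 4s - 11t:
  (0, 0) → Z = 0
  (0, 19/11) → Z = -19
  (19/10, 0) → Z = 38/5

The maximum is at (19/10, 0). Substituting into each constraint, equality holds for (2) and (3); the remaining constraints have slack.

(2) and (3)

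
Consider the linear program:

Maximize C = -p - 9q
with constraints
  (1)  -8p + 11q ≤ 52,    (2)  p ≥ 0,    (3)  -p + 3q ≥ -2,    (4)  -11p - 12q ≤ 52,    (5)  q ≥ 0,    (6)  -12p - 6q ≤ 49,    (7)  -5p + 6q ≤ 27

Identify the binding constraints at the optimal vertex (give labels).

(2) and (5)

Extreme points and C = -p - 9q:
  (15/7, 44/7) → C = -411/7
  (0, 0) → C = 0
  (0, 9/2) → C = -81/2
  (2, 0) → C = -2
The feasible region is unbounded (it extends along (3, 1), (11, 8)), but C strictly decreases along every unbounded feasible direction, so there is no improving ray and the maximum is attained at a vertex.

The maximum is at (0, 0). Substituting into each constraint, equality holds for (2) and (5); the remaining constraints have slack.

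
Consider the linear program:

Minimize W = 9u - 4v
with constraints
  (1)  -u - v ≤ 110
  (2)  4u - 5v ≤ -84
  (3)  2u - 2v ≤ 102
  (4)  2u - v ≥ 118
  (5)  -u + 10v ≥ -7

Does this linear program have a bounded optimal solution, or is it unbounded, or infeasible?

Feasible corners and W = 9u - 4v:
  (339, 288) → W = 1899
  (337/3, 320/3) → W = 1753/3
The feasible region has finitely many vertices and no improving ray; the minimum is 1753/3 at (337/3, 320/3).

bounded optimum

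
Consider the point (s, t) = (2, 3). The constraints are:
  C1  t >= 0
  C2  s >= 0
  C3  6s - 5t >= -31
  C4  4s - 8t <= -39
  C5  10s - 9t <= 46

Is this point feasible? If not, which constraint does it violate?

Constraint C4: 4s - 8t = -16, which is not ≤ -39. All other constraints are satisfied.

not feasible — violates C4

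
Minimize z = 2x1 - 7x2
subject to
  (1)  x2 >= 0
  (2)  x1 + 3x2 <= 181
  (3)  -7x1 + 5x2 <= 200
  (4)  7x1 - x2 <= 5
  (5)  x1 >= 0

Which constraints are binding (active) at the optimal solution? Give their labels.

(3) and (4)

Corner points and z = 2x1 - 7x2:
  (5/7, 0) → z = 10/7
  (0, 0) → z = 0
  (225/28, 205/4) → z = -9595/28
  (0, 40) → z = -280

The minimum is at (225/28, 205/4). Substituting into each constraint, equality holds for (3) and (4); the remaining constraints have slack.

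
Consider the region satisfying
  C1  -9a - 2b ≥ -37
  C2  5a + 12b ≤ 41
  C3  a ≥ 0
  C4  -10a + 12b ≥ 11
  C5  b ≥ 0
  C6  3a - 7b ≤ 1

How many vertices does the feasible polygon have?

3

The feasible vertices (each the meet of two boundaries and inside every other half-plane) are:
  (0, 41/12)
  (2, 31/12)
  (0, 11/12)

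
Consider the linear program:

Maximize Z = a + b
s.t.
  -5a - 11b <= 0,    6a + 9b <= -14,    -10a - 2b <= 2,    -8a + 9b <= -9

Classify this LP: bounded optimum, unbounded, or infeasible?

The boundaries -5a - 11b = 0 and -8a + 9b = -9 meet at (99/133, -45/133), but that point violates 6a + 9b ≤ -14. Every candidate vertex is excluded by some other constraint, so the feasible region is empty.

infeasible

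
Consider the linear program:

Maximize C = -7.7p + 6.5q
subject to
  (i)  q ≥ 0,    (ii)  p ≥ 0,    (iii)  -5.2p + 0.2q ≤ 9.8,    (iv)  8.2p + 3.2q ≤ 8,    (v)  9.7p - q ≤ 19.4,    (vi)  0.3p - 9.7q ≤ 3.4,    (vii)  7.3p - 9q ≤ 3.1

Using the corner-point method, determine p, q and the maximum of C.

Feasible corners and C = -7.7p + 6.5q:
  (0, 0) → C = 0
  (31/73, 0) → C = -2387/730
  (0, 5/2) → C = 65/4
  (2048/2429, 1649/4858) → C = -208207/48580

p = 0, q = 2.5, maximum C = 16.25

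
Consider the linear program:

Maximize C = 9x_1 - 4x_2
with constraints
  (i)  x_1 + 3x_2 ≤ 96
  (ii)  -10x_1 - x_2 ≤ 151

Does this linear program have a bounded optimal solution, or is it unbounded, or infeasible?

unbounded

From the feasible point (-549/29, 1111/29), moving in the direction (1, -10) keeps every constraint satisfied while C increases without bound.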